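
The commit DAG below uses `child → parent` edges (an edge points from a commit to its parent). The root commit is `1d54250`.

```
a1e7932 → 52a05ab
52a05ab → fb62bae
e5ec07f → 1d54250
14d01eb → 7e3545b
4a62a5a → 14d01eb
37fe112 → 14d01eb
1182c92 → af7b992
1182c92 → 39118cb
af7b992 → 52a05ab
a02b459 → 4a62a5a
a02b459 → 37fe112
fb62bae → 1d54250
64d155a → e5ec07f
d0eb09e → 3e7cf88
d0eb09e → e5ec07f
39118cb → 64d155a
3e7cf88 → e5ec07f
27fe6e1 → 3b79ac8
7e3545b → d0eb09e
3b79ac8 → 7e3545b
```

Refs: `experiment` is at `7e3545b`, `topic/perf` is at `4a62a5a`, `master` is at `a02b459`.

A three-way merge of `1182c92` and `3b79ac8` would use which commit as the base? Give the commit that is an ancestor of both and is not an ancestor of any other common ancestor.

Ancestors of 1182c92: {1182c92, 1d54250, 39118cb, 52a05ab, 64d155a, af7b992, e5ec07f, fb62bae}.
Ancestors of 3b79ac8: {1d54250, 3b79ac8, 3e7cf88, 7e3545b, d0eb09e, e5ec07f}.
Common ancestors: {1d54250, e5ec07f}.
Among these, e5ec07f is not an ancestor of any other common ancestor — it is the merge base.

e5ec07f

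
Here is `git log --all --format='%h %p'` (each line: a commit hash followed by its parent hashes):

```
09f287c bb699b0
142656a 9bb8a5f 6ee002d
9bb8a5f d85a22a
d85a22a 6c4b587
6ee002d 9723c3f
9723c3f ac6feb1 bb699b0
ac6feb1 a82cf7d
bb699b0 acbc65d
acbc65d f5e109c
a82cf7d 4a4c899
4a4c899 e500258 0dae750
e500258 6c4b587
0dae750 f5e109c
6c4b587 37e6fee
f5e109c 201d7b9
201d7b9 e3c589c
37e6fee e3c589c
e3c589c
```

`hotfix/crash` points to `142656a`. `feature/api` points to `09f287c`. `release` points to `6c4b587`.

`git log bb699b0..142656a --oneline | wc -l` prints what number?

Reachable from 142656a: {0dae750, 142656a, 201d7b9, 37e6fee, 4a4c899, 6c4b587, 6ee002d, 9723c3f, 9bb8a5f, a82cf7d, ac6feb1, acbc65d, bb699b0, d85a22a, e3c589c, e500258, f5e109c}.
Reachable from bb699b0: {201d7b9, acbc65d, bb699b0, e3c589c, f5e109c}.
In 142656a's history but not bb699b0's: {0dae750, 142656a, 37e6fee, 4a4c899, 6c4b587, 6ee002d, 9723c3f, 9bb8a5f, a82cf7d, ac6feb1, d85a22a, e500258} — 12 commits.

12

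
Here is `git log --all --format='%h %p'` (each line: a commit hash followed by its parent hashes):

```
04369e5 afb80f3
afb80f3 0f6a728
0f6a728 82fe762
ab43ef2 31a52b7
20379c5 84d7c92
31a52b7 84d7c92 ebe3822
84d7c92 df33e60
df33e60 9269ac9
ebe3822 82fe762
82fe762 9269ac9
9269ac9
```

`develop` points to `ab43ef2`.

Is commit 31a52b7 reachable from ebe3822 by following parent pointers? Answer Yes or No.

No

Ancestors of ebe3822: {82fe762, 9269ac9, ebe3822}.
31a52b7 is not in that set, so it is not an ancestor of ebe3822.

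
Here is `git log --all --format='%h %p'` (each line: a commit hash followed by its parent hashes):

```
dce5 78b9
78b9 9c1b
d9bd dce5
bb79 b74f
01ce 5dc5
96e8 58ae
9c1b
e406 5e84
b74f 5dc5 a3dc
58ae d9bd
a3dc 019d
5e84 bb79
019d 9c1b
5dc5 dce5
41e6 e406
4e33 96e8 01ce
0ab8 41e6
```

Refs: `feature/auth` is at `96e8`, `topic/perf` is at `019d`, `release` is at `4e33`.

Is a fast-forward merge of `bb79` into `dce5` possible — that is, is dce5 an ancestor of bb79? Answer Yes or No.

A fast-forward from dce5 to bb79 is possible iff dce5 is an ancestor of bb79.
Ancestors of bb79: {019d, 5dc5, 78b9, 9c1b, a3dc, b74f, bb79, dce5}.
dce5 is among them, so fast-forward is possible.

Yes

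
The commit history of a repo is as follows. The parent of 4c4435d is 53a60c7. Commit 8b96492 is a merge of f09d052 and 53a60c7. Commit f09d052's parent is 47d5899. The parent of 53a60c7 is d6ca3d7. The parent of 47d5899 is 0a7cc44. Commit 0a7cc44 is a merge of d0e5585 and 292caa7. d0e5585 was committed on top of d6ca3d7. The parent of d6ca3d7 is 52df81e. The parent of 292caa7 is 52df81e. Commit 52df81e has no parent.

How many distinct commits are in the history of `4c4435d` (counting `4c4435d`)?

Walking parent pointers from 4c4435d: reachable set = {4c4435d, 52df81e, 53a60c7, d6ca3d7}.
That is 4 commits.

4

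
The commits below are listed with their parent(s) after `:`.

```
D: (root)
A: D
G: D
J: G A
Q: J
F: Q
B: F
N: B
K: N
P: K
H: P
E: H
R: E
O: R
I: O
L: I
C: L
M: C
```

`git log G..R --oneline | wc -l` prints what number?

11

Reachable from R: {A, B, D, E, F, G, H, J, K, N, P, Q, R}.
Reachable from G: {D, G}.
In R's history but not G's: {A, B, E, F, H, J, K, N, P, Q, R} — 11 commits.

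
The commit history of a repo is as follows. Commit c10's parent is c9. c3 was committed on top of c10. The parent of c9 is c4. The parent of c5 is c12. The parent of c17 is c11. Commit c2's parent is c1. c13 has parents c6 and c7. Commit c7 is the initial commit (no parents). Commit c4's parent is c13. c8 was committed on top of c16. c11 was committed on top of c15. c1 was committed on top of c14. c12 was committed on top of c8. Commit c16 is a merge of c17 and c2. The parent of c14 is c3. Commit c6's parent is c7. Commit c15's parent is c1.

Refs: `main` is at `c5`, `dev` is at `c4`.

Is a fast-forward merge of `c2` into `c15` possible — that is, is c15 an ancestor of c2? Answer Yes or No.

No

A fast-forward from c15 to c2 is possible iff c15 is an ancestor of c2.
Ancestors of c2: {c1, c10, c13, c14, c2, c3, c4, c6, c7, c9}.
c15 is not among them, so fast-forward is not possible.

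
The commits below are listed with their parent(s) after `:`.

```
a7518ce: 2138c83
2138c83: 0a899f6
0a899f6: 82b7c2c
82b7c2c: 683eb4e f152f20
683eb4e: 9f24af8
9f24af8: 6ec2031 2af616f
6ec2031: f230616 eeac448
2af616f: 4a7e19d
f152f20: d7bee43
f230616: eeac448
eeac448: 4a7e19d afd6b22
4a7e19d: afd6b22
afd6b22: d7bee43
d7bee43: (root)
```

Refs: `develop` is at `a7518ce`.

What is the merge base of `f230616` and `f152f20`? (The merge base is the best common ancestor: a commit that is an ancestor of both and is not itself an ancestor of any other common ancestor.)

d7bee43

Ancestors of f230616: {4a7e19d, afd6b22, d7bee43, eeac448, f230616}.
Ancestors of f152f20: {d7bee43, f152f20}.
Common ancestors: {d7bee43}.
The only common ancestor is d7bee43, so it is the merge base.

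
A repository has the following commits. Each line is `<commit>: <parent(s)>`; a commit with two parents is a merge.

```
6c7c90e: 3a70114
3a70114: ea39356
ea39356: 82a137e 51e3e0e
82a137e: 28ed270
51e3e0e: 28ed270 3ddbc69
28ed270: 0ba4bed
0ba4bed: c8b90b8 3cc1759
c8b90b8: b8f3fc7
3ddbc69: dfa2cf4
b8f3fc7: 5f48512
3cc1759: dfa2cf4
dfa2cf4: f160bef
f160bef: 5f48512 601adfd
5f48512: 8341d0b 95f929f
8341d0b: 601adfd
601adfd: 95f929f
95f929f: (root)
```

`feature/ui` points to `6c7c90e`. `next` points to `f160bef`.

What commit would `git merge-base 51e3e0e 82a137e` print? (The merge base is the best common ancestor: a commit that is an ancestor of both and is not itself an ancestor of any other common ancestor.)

Ancestors of 51e3e0e: {0ba4bed, 28ed270, 3cc1759, 3ddbc69, 51e3e0e, 5f48512, 601adfd, 8341d0b, 95f929f, b8f3fc7, c8b90b8, dfa2cf4, f160bef}.
Ancestors of 82a137e: {0ba4bed, 28ed270, 3cc1759, 5f48512, 601adfd, 82a137e, 8341d0b, 95f929f, b8f3fc7, c8b90b8, dfa2cf4, f160bef}.
Common ancestors: {0ba4bed, 28ed270, 3cc1759, 5f48512, 601adfd, 8341d0b, 95f929f, b8f3fc7, c8b90b8, dfa2cf4, f160bef}.
Among these, 28ed270 is not an ancestor of any other common ancestor — it is the merge base.

28ed270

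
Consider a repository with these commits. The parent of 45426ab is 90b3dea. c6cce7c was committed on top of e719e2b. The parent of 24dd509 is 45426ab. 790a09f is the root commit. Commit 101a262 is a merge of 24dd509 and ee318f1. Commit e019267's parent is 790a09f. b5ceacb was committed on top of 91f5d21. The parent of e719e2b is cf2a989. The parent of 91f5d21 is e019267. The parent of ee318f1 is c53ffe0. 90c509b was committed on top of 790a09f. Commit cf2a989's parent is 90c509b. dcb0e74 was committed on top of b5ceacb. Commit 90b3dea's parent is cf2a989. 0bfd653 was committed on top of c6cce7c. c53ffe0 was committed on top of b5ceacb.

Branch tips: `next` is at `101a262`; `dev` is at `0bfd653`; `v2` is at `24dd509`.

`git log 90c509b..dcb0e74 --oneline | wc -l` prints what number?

4

Reachable from dcb0e74: {790a09f, 91f5d21, b5ceacb, dcb0e74, e019267}.
Reachable from 90c509b: {790a09f, 90c509b}.
In dcb0e74's history but not 90c509b's: {91f5d21, b5ceacb, dcb0e74, e019267} — 4 commits.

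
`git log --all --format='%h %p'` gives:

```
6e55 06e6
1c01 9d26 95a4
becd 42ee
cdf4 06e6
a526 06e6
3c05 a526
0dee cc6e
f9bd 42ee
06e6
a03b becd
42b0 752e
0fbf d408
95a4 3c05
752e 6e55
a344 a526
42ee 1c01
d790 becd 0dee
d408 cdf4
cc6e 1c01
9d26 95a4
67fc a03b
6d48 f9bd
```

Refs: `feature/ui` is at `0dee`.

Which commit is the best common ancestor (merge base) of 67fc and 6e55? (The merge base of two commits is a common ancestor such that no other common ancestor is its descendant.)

Ancestors of 67fc: {06e6, 1c01, 3c05, 42ee, 67fc, 95a4, 9d26, a03b, a526, becd}.
Ancestors of 6e55: {06e6, 6e55}.
Common ancestors: {06e6}.
The only common ancestor is 06e6, so it is the merge base.

06e6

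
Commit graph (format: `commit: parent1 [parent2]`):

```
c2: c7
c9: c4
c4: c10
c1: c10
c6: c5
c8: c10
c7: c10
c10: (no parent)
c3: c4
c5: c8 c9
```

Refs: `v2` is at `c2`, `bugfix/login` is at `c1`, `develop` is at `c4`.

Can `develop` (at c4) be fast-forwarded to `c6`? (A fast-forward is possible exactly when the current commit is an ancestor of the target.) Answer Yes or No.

A fast-forward from c4 to c6 is possible iff c4 is an ancestor of c6.
Ancestors of c6: {c10, c4, c5, c6, c8, c9}.
c4 is among them, so fast-forward is possible.

Yes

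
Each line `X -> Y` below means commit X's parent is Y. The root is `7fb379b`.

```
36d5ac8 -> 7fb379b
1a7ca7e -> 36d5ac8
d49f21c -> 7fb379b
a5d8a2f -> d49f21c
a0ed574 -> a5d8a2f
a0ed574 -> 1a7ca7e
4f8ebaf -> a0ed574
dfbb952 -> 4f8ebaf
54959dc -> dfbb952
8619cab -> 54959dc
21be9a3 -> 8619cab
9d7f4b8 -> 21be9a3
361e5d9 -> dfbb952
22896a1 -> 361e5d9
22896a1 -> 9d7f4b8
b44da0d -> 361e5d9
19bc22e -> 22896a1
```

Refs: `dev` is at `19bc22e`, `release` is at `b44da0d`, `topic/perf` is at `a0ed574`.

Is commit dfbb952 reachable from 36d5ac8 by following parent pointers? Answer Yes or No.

Ancestors of 36d5ac8: {36d5ac8, 7fb379b}.
dfbb952 is not in that set, so it is not an ancestor of 36d5ac8.

No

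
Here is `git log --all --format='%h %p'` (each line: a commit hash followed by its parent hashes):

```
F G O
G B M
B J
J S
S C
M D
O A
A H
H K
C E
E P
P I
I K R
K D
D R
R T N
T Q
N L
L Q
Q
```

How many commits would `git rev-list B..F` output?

Reachable from F: {A, B, C, D, E, F, G, H, I, J, K, L, M, N, O, P, Q, R, S, T}.
Reachable from B: {B, C, D, E, I, J, K, L, N, P, Q, R, S, T}.
In F's history but not B's: {A, F, G, H, M, O} — 6 commits.

6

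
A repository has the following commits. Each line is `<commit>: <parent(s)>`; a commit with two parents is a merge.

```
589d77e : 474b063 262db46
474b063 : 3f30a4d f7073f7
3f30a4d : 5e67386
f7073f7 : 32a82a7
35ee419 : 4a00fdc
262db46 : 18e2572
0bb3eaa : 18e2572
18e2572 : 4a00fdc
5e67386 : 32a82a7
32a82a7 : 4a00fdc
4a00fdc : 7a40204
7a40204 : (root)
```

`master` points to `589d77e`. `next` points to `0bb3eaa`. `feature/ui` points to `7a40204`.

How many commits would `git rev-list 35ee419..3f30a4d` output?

3

Reachable from 3f30a4d: {32a82a7, 3f30a4d, 4a00fdc, 5e67386, 7a40204}.
Reachable from 35ee419: {35ee419, 4a00fdc, 7a40204}.
In 3f30a4d's history but not 35ee419's: {32a82a7, 3f30a4d, 5e67386} — 3 commits.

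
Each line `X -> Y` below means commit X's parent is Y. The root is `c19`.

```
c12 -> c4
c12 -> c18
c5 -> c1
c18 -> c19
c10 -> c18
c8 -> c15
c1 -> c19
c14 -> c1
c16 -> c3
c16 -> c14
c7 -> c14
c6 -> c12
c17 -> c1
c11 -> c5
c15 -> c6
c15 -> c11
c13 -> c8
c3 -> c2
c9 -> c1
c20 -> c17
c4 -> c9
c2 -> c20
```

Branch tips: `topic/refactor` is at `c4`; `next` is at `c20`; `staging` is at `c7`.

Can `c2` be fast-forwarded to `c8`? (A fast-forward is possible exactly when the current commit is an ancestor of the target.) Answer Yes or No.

No

A fast-forward from c2 to c8 is possible iff c2 is an ancestor of c8.
Ancestors of c8: {c1, c11, c12, c15, c18, c19, c4, c5, c6, c8, c9}.
c2 is not among them, so fast-forward is not possible.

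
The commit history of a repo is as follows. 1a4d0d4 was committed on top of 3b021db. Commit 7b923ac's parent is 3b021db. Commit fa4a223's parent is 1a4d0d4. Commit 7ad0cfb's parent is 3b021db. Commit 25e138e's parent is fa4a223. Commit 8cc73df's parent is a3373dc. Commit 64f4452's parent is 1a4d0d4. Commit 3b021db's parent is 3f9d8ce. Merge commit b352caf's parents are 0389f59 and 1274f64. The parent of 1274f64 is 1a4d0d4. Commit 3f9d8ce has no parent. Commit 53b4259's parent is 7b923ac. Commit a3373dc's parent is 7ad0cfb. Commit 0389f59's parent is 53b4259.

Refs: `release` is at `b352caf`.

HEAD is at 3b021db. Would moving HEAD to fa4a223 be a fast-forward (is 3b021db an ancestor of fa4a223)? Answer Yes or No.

Yes

A fast-forward from 3b021db to fa4a223 is possible iff 3b021db is an ancestor of fa4a223.
Ancestors of fa4a223: {1a4d0d4, 3b021db, 3f9d8ce, fa4a223}.
3b021db is among them, so fast-forward is possible.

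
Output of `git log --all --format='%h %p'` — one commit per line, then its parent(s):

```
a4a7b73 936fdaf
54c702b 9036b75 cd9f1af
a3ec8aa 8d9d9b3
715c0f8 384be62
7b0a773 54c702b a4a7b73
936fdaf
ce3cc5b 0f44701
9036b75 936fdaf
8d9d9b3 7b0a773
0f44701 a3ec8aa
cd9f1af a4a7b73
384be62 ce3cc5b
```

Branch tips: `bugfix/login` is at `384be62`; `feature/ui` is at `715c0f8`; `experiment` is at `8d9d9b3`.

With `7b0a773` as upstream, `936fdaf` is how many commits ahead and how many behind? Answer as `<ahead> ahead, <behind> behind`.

Reachable from 936fdaf: {936fdaf}.
Reachable from 7b0a773: {54c702b, 7b0a773, 9036b75, 936fdaf, a4a7b73, cd9f1af}.
Only in 936fdaf's history (ahead): {} — 0.
Only in 7b0a773's history (behind): {54c702b, 7b0a773, 9036b75, a4a7b73, cd9f1af} — 5.

0 ahead, 5 behind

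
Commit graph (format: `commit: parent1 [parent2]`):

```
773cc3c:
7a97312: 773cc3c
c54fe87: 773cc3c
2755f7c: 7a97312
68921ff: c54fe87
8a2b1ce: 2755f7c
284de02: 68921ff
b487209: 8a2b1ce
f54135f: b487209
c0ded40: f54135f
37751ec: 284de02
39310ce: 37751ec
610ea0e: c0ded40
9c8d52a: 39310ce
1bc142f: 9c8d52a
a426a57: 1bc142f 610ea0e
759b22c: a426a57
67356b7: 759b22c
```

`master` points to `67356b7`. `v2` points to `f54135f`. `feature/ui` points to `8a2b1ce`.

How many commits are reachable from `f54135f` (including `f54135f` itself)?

6

Walking parent pointers from f54135f: reachable set = {2755f7c, 773cc3c, 7a97312, 8a2b1ce, b487209, f54135f}.
That is 6 commits.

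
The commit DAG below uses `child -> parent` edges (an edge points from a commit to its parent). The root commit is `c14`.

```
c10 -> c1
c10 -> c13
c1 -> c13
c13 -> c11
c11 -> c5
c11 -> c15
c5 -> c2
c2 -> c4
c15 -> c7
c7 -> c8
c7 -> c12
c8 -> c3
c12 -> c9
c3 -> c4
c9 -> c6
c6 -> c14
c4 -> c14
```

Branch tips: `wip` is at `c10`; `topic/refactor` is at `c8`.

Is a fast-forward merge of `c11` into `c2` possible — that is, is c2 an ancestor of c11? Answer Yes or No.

Yes

A fast-forward from c2 to c11 is possible iff c2 is an ancestor of c11.
Ancestors of c11: {c11, c12, c14, c15, c2, c3, c4, c5, c6, c7, c8, c9}.
c2 is among them, so fast-forward is possible.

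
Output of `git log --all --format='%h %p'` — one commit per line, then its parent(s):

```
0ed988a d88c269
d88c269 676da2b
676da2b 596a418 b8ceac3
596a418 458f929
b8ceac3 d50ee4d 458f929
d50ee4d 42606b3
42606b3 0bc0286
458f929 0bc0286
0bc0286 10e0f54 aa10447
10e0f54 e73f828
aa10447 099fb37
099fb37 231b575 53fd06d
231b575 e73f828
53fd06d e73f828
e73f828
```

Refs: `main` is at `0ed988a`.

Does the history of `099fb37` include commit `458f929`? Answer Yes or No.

No

Ancestors of 099fb37: {099fb37, 231b575, 53fd06d, e73f828}.
458f929 is not in that set, so it is not an ancestor of 099fb37.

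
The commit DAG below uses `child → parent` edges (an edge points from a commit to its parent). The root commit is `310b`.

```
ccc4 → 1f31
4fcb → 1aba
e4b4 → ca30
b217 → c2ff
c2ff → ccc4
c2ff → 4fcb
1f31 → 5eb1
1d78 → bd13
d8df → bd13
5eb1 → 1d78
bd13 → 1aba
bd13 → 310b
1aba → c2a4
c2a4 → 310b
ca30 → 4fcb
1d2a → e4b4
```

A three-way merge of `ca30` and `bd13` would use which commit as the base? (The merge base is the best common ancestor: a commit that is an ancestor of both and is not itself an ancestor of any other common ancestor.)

1aba

Ancestors of ca30: {1aba, 310b, 4fcb, c2a4, ca30}.
Ancestors of bd13: {1aba, 310b, bd13, c2a4}.
Common ancestors: {1aba, 310b, c2a4}.
Among these, 1aba is not an ancestor of any other common ancestor — it is the merge base.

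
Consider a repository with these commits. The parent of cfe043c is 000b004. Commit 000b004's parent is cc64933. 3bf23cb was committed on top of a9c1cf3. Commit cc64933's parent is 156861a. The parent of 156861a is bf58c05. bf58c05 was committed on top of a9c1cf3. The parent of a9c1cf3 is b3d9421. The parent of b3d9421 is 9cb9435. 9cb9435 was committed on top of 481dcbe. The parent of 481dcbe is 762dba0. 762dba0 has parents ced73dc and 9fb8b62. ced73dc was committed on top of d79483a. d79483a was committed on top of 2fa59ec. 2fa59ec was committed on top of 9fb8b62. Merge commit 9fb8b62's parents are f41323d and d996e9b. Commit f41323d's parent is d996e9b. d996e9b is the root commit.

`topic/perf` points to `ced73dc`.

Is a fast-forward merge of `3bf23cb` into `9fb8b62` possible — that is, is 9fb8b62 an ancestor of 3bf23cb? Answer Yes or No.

Yes

A fast-forward from 9fb8b62 to 3bf23cb is possible iff 9fb8b62 is an ancestor of 3bf23cb.
Ancestors of 3bf23cb: {2fa59ec, 3bf23cb, 481dcbe, 762dba0, 9cb9435, 9fb8b62, a9c1cf3, b3d9421, ced73dc, d79483a, d996e9b, f41323d}.
9fb8b62 is among them, so fast-forward is possible.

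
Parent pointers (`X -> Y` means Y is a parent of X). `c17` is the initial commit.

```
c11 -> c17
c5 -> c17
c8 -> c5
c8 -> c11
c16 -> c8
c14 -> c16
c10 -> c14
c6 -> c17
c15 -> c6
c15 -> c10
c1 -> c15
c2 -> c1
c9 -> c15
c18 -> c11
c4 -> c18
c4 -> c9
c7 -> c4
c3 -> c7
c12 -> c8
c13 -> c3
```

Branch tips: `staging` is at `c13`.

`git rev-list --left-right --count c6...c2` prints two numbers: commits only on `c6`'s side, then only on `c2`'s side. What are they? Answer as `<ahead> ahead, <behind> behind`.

0 ahead, 9 behind

Reachable from c6: {c17, c6}.
Reachable from c2: {c1, c10, c11, c14, c15, c16, c17, c2, c5, c6, c8}.
Only in c6's history (ahead): {} — 0.
Only in c2's history (behind): {c1, c10, c11, c14, c15, c16, c2, c5, c8} — 9.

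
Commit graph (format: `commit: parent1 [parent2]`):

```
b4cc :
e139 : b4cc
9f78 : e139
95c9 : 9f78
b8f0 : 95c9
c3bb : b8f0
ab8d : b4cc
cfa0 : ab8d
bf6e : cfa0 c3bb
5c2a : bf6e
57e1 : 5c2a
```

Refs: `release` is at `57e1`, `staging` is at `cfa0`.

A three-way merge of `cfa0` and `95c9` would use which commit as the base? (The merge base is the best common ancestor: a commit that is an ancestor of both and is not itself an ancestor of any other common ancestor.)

b4cc

Ancestors of cfa0: {ab8d, b4cc, cfa0}.
Ancestors of 95c9: {95c9, 9f78, b4cc, e139}.
Common ancestors: {b4cc}.
The only common ancestor is b4cc, so it is the merge base.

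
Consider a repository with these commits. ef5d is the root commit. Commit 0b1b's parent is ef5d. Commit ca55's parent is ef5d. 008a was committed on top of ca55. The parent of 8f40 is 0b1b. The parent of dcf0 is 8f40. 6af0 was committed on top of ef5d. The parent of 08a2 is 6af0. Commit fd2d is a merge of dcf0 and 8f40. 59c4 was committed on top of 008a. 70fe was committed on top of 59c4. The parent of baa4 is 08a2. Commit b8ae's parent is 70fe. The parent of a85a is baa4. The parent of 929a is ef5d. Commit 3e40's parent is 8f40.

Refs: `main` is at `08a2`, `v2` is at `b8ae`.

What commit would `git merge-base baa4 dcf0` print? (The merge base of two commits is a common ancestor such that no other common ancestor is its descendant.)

ef5d

Ancestors of baa4: {08a2, 6af0, baa4, ef5d}.
Ancestors of dcf0: {0b1b, 8f40, dcf0, ef5d}.
Common ancestors: {ef5d}.
The only common ancestor is ef5d, so it is the merge base.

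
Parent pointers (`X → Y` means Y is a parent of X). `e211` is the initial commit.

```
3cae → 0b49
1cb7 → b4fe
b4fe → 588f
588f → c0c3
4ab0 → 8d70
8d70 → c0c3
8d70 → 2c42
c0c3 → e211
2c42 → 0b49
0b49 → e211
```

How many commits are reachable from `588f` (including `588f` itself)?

Walking parent pointers from 588f: reachable set = {588f, c0c3, e211}.
That is 3 commits.

3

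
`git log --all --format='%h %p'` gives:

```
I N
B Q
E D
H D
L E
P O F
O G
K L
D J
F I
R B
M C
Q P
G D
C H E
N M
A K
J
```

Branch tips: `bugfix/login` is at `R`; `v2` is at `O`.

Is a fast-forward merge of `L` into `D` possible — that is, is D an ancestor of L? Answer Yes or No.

A fast-forward from D to L is possible iff D is an ancestor of L.
Ancestors of L: {D, E, J, L}.
D is among them, so fast-forward is possible.

Yes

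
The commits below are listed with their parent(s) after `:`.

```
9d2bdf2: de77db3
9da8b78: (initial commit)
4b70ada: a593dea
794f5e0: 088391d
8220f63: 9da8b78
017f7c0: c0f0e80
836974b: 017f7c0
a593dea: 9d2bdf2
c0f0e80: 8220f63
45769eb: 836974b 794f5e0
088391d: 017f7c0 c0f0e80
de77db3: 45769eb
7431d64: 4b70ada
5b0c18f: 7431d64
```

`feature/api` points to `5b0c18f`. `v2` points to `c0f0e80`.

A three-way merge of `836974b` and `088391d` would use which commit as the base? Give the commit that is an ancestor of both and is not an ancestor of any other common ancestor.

Ancestors of 836974b: {017f7c0, 8220f63, 836974b, 9da8b78, c0f0e80}.
Ancestors of 088391d: {017f7c0, 088391d, 8220f63, 9da8b78, c0f0e80}.
Common ancestors: {017f7c0, 8220f63, 9da8b78, c0f0e80}.
Among these, 017f7c0 is not an ancestor of any other common ancestor — it is the merge base.

017f7c0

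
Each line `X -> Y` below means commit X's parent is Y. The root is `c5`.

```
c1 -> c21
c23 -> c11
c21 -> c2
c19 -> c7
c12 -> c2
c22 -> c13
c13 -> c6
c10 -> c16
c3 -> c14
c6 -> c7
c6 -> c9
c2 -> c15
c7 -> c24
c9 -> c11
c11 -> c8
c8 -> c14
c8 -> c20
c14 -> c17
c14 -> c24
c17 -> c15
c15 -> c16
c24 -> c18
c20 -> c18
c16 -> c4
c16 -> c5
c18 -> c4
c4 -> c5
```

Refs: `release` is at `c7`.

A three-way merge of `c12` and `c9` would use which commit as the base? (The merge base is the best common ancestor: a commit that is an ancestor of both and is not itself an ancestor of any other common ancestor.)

Ancestors of c12: {c12, c15, c16, c2, c4, c5}.
Ancestors of c9: {c11, c14, c15, c16, c17, c18, c20, c24, c4, c5, c8, c9}.
Common ancestors: {c15, c16, c4, c5}.
Among these, c15 is not an ancestor of any other common ancestor — it is the merge base.

c15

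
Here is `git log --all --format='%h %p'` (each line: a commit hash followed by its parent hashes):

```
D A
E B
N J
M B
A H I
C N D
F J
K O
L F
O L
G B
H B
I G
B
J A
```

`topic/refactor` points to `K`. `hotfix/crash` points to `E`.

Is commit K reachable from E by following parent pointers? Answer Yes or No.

Ancestors of E: {B, E}.
K is not in that set, so it is not an ancestor of E.

No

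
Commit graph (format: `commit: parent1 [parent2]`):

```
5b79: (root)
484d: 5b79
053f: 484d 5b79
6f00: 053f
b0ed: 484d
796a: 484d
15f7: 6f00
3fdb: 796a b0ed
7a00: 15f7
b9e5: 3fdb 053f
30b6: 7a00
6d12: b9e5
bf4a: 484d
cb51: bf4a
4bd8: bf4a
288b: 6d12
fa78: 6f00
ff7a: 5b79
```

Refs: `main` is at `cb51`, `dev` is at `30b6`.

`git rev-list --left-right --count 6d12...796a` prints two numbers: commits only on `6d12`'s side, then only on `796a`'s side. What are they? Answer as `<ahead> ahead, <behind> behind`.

5 ahead, 0 behind

Reachable from 6d12: {053f, 3fdb, 484d, 5b79, 6d12, 796a, b0ed, b9e5}.
Reachable from 796a: {484d, 5b79, 796a}.
Only in 6d12's history (ahead): {053f, 3fdb, 6d12, b0ed, b9e5} — 5.
Only in 796a's history (behind): {} — 0.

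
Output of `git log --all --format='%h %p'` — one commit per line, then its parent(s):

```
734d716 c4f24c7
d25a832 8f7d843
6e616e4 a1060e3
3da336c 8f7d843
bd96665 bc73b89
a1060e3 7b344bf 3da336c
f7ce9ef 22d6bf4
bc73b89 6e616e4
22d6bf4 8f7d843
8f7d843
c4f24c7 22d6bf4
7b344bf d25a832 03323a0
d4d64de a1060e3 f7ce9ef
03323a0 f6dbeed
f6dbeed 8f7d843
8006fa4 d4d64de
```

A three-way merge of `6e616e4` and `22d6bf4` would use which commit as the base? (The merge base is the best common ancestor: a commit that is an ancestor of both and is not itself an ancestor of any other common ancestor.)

8f7d843

Ancestors of 6e616e4: {03323a0, 3da336c, 6e616e4, 7b344bf, 8f7d843, a1060e3, d25a832, f6dbeed}.
Ancestors of 22d6bf4: {22d6bf4, 8f7d843}.
Common ancestors: {8f7d843}.
The only common ancestor is 8f7d843, so it is the merge base.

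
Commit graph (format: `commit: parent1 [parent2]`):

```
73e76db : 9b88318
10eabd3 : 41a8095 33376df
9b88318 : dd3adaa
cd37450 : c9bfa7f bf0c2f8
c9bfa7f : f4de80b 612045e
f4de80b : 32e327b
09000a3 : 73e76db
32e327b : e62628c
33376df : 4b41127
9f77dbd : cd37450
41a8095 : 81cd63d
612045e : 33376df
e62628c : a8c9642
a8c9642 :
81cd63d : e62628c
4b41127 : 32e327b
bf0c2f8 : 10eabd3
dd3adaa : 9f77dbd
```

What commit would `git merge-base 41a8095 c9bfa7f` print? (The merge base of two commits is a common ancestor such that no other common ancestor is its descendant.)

Ancestors of 41a8095: {41a8095, 81cd63d, a8c9642, e62628c}.
Ancestors of c9bfa7f: {32e327b, 33376df, 4b41127, 612045e, a8c9642, c9bfa7f, e62628c, f4de80b}.
Common ancestors: {a8c9642, e62628c}.
Among these, e62628c is not an ancestor of any other common ancestor — it is the merge base.

e62628c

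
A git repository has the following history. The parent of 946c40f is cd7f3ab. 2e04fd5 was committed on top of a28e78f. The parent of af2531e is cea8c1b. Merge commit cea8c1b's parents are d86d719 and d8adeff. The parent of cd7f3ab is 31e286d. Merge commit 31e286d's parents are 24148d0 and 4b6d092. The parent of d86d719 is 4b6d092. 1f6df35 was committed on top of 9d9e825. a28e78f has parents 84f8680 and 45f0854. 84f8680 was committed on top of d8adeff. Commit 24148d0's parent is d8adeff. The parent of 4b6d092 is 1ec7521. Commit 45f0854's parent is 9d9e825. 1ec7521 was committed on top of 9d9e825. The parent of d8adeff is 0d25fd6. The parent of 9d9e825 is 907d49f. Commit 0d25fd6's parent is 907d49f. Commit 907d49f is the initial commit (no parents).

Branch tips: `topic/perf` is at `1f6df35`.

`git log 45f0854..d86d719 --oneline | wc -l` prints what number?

Reachable from d86d719: {1ec7521, 4b6d092, 907d49f, 9d9e825, d86d719}.
Reachable from 45f0854: {45f0854, 907d49f, 9d9e825}.
In d86d719's history but not 45f0854's: {1ec7521, 4b6d092, d86d719} — 3 commits.

3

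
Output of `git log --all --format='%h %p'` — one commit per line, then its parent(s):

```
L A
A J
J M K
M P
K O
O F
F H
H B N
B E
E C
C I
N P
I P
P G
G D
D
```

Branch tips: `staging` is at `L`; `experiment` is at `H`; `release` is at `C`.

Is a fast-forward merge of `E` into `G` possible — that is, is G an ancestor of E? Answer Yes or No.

A fast-forward from G to E is possible iff G is an ancestor of E.
Ancestors of E: {C, D, E, G, I, P}.
G is among them, so fast-forward is possible.

Yes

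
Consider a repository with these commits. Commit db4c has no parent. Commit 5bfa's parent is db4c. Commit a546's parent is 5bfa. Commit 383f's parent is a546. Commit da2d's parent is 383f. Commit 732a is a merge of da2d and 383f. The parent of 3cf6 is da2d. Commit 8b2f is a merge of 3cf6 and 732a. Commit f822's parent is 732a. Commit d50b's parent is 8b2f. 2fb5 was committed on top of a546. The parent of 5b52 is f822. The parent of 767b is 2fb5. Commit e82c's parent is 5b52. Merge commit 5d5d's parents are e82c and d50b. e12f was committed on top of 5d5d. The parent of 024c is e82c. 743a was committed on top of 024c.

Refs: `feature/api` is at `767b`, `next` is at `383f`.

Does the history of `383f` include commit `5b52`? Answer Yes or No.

No

Ancestors of 383f: {383f, 5bfa, a546, db4c}.
5b52 is not in that set, so it is not an ancestor of 383f.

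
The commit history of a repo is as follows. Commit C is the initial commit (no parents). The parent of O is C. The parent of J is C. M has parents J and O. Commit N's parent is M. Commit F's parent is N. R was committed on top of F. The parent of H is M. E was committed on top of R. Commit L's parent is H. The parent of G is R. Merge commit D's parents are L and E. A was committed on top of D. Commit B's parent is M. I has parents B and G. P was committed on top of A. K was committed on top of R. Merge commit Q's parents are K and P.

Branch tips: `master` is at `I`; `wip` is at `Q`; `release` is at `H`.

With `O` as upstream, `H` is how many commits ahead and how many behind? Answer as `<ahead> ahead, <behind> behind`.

Reachable from H: {C, H, J, M, O}.
Reachable from O: {C, O}.
Only in H's history (ahead): {H, J, M} — 3.
Only in O's history (behind): {} — 0.

3 ahead, 0 behind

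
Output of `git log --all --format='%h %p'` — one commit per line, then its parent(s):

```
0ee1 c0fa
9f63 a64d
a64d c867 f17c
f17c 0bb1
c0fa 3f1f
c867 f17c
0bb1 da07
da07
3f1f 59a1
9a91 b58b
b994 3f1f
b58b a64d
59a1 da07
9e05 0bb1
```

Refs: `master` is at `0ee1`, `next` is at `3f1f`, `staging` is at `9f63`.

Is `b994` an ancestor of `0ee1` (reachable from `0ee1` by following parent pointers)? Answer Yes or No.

No

Ancestors of 0ee1: {0ee1, 3f1f, 59a1, c0fa, da07}.
b994 is not in that set, so it is not an ancestor of 0ee1.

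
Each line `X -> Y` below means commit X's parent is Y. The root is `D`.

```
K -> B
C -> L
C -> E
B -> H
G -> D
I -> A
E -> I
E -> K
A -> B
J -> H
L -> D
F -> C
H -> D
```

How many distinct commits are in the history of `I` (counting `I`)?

5

Walking parent pointers from I: reachable set = {A, B, D, H, I}.
That is 5 commits.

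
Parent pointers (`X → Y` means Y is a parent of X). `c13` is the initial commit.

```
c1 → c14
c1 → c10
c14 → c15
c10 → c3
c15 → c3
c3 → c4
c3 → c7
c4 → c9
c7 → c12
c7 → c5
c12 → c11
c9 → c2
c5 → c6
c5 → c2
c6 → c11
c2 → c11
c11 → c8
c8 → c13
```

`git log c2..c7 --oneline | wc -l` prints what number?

Reachable from c7: {c11, c12, c13, c2, c5, c6, c7, c8}.
Reachable from c2: {c11, c13, c2, c8}.
In c7's history but not c2's: {c12, c5, c6, c7} — 4 commits.

4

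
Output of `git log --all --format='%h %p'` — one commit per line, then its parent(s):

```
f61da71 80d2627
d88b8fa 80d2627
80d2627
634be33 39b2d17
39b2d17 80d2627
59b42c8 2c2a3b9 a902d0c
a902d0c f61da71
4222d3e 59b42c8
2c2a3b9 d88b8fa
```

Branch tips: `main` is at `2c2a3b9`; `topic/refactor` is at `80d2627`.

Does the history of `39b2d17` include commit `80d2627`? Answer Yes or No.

Yes

Ancestors of 39b2d17 (commits reachable by following parents): {39b2d17, 80d2627}.
80d2627 is in that set, so it is an ancestor of 39b2d17.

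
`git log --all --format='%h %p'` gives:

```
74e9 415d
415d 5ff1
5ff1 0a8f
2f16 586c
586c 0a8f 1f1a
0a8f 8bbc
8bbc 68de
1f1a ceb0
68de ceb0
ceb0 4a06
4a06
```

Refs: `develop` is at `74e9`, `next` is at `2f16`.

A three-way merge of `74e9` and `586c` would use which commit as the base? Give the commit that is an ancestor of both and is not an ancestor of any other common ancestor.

Ancestors of 74e9: {0a8f, 415d, 4a06, 5ff1, 68de, 74e9, 8bbc, ceb0}.
Ancestors of 586c: {0a8f, 1f1a, 4a06, 586c, 68de, 8bbc, ceb0}.
Common ancestors: {0a8f, 4a06, 68de, 8bbc, ceb0}.
Among these, 0a8f is not an ancestor of any other common ancestor — it is the merge base.

0a8f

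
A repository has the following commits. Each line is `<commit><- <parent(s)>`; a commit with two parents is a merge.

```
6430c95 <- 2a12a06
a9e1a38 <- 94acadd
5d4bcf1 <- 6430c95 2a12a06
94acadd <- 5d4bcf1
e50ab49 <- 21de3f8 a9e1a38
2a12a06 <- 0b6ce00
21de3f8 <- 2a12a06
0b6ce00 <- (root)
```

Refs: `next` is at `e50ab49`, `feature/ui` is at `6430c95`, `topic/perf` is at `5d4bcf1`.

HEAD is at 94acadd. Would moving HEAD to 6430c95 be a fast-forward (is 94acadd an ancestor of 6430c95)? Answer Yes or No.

No

A fast-forward from 94acadd to 6430c95 is possible iff 94acadd is an ancestor of 6430c95.
Ancestors of 6430c95: {0b6ce00, 2a12a06, 6430c95}.
94acadd is not among them, so fast-forward is not possible.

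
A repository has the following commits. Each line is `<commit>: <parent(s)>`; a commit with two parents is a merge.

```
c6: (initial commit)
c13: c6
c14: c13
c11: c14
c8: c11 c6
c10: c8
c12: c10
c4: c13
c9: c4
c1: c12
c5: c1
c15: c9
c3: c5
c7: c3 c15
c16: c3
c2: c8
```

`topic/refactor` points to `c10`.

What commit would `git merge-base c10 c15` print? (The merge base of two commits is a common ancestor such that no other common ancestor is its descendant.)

c13

Ancestors of c10: {c10, c11, c13, c14, c6, c8}.
Ancestors of c15: {c13, c15, c4, c6, c9}.
Common ancestors: {c13, c6}.
Among these, c13 is not an ancestor of any other common ancestor — it is the merge base.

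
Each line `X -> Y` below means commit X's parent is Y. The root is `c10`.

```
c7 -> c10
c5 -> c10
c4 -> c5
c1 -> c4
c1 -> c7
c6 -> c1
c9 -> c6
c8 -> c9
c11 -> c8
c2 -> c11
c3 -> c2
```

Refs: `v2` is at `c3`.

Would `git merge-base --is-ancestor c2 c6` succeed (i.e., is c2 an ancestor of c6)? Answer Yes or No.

Ancestors of c6: {c1, c10, c4, c5, c6, c7}.
c2 is not in that set, so it is not an ancestor of c6.

No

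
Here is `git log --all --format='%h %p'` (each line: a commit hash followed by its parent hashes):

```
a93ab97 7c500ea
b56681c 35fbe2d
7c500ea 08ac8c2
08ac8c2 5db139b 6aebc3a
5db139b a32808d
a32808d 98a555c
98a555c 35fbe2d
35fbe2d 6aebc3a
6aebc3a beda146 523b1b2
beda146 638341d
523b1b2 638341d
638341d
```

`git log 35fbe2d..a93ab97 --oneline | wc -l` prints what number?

Reachable from a93ab97: {08ac8c2, 35fbe2d, 523b1b2, 5db139b, 638341d, 6aebc3a, 7c500ea, 98a555c, a32808d, a93ab97, beda146}.
Reachable from 35fbe2d: {35fbe2d, 523b1b2, 638341d, 6aebc3a, beda146}.
In a93ab97's history but not 35fbe2d's: {08ac8c2, 5db139b, 7c500ea, 98a555c, a32808d, a93ab97} — 6 commits.

6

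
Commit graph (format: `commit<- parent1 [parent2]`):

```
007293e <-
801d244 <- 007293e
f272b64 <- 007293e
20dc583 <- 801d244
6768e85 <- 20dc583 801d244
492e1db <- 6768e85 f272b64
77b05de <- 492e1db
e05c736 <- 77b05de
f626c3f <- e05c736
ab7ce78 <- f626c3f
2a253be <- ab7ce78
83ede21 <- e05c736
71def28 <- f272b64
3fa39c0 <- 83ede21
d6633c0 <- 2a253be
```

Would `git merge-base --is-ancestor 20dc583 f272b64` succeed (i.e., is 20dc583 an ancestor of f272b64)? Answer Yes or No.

Ancestors of f272b64: {007293e, f272b64}.
20dc583 is not in that set, so it is not an ancestor of f272b64.

No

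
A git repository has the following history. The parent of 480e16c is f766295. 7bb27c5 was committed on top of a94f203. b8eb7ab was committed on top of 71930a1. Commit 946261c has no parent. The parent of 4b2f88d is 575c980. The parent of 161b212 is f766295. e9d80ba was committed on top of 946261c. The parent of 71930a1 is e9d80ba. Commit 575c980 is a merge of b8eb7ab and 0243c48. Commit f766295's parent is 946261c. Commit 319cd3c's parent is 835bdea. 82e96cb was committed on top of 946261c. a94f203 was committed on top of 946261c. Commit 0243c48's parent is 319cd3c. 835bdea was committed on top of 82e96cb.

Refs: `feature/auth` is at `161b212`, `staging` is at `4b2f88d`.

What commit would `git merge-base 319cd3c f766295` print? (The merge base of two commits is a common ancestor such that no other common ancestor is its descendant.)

Ancestors of 319cd3c: {319cd3c, 82e96cb, 835bdea, 946261c}.
Ancestors of f766295: {946261c, f766295}.
Common ancestors: {946261c}.
The only common ancestor is 946261c, so it is the merge base.

946261c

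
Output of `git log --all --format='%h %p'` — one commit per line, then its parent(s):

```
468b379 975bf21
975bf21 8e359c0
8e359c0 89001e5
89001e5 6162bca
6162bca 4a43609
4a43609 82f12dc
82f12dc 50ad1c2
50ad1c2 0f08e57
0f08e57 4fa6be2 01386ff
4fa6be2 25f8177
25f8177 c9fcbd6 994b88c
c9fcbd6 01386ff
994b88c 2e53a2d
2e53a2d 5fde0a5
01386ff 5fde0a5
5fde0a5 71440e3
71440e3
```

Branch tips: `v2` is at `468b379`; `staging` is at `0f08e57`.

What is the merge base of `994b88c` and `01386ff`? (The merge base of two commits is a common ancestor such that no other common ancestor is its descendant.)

Ancestors of 994b88c: {2e53a2d, 5fde0a5, 71440e3, 994b88c}.
Ancestors of 01386ff: {01386ff, 5fde0a5, 71440e3}.
Common ancestors: {5fde0a5, 71440e3}.
Among these, 5fde0a5 is not an ancestor of any other common ancestor — it is the merge base.

5fde0a5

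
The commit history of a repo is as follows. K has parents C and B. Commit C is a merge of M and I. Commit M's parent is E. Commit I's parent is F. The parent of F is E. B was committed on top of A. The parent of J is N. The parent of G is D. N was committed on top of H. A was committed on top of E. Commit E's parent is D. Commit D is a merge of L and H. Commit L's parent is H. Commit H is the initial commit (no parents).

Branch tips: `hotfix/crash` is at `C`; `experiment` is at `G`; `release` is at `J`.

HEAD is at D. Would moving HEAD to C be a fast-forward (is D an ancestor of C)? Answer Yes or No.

A fast-forward from D to C is possible iff D is an ancestor of C.
Ancestors of C: {C, D, E, F, H, I, L, M}.
D is among them, so fast-forward is possible.

Yes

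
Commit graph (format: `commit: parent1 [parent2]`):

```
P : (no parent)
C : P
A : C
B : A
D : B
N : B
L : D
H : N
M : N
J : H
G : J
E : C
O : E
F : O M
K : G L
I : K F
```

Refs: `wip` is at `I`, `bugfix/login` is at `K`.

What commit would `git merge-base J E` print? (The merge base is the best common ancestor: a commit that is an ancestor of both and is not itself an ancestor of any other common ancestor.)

C

Ancestors of J: {A, B, C, H, J, N, P}.
Ancestors of E: {C, E, P}.
Common ancestors: {C, P}.
Among these, C is not an ancestor of any other common ancestor — it is the merge base.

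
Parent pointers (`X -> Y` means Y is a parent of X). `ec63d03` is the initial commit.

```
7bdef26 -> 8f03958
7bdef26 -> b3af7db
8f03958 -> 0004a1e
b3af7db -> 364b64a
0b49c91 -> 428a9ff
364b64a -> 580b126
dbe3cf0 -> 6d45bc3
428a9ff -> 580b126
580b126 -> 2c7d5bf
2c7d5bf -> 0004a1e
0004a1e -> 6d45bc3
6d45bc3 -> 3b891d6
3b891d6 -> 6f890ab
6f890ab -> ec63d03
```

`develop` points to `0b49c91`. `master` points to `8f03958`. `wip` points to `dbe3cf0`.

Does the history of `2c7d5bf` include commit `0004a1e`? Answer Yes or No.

Yes

Ancestors of 2c7d5bf (commits reachable by following parents): {0004a1e, 2c7d5bf, 3b891d6, 6d45bc3, 6f890ab, ec63d03}.
0004a1e is in that set, so it is an ancestor of 2c7d5bf.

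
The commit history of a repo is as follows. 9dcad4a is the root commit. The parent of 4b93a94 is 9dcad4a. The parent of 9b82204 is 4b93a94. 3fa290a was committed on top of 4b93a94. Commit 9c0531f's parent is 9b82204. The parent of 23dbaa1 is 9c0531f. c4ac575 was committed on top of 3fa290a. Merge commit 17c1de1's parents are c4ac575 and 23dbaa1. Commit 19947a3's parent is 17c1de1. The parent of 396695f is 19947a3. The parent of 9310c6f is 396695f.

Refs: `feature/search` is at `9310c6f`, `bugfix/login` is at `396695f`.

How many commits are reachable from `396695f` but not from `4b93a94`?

Reachable from 396695f: {17c1de1, 19947a3, 23dbaa1, 396695f, 3fa290a, 4b93a94, 9b82204, 9c0531f, 9dcad4a, c4ac575}.
Reachable from 4b93a94: {4b93a94, 9dcad4a}.
In 396695f's history but not 4b93a94's: {17c1de1, 19947a3, 23dbaa1, 396695f, 3fa290a, 9b82204, 9c0531f, c4ac575} — 8 commits.

8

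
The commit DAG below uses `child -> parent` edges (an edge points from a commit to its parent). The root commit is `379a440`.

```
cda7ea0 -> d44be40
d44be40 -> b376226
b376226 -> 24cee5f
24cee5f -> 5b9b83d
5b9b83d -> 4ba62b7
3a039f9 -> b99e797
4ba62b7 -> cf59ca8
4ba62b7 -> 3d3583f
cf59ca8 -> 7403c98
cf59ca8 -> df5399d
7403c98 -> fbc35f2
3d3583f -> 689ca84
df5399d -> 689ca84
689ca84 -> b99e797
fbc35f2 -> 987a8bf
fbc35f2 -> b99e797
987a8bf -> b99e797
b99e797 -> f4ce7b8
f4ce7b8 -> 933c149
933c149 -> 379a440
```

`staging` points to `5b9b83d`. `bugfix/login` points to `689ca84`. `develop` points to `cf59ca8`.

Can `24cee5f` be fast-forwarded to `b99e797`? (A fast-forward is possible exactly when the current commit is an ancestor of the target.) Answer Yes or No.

A fast-forward from 24cee5f to b99e797 is possible iff 24cee5f is an ancestor of b99e797.
Ancestors of b99e797: {379a440, 933c149, b99e797, f4ce7b8}.
24cee5f is not among them, so fast-forward is not possible.

No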